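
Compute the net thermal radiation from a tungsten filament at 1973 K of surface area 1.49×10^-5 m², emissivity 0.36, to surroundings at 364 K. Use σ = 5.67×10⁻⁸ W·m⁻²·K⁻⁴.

Q = εσA(T⁴ − T_s⁴). T⁴ − T_s⁴ = (1973)⁴ − (364)⁴ = 1.52×10^13 − 1.76×10^10 = 1.51×10^13 K⁴.
Q = 0.36 × 5.67×10⁻⁸ × 1.49×10^-5 × 1.51×10^13 = 4.60 W.

Q ≈ 4.60 W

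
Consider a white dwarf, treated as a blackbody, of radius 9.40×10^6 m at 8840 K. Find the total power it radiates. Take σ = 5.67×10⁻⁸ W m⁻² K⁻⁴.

P ≈ 3.84×10^23 W

A = 4πr² = 4π × (9.40×10^6)² = 1.11×10^15 m².
P = σAT⁴ = 5.67×10⁻⁸ × 1.11×10^15 × (8840)⁴ = 5.67×10⁻⁸ × 1.11×10^15 × 6.11×10^15.
P = 3.84×10^23 W.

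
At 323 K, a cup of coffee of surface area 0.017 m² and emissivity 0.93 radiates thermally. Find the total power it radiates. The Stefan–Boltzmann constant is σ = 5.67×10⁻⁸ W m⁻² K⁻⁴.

Stefan–Boltzmann: P = εσAT⁴ = 0.93 × 5.67×10⁻⁸ × 0.0170 × (323)⁴ = 0.93 × 5.67×10⁻⁸ × 0.0170 × 1.09×10^10.
P = 9.76 W.

P ≈ 9.76 W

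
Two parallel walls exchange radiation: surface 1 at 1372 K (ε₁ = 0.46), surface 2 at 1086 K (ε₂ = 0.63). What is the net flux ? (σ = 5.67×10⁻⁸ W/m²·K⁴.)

q ≈ 44200 W/m²

For two large parallel gray plates, q = σ(T₁⁴ − T₂⁴) / (1/ε₁ + 1/ε₂ − 1).
1/ε₁ + 1/ε₂ − 1 = 1/0.46 + 1/0.63 − 1 = 2.761.
T₁⁴ − T₂⁴ = 3.54×10^12 − 1.39×10^12 = 2.15×10^12 K⁴.
q = 5.67×10⁻⁸ × 2.15×10^12 / 2.761 = 44200 W/m².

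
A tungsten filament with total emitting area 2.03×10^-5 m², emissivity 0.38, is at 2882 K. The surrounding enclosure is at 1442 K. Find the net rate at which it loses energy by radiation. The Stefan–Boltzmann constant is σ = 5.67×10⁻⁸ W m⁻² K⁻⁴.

Q = εσA(T⁴ − T_s⁴). T⁴ − T_s⁴ = (2882)⁴ − (1442)⁴ = 6.90×10^13 − 4.32×10^12 = 6.47×10^13 K⁴.
Q = 0.38 × 5.67×10⁻⁸ × 2.03×10^-5 × 6.47×10^13 = 28.3 W.

Q ≈ 28.3 W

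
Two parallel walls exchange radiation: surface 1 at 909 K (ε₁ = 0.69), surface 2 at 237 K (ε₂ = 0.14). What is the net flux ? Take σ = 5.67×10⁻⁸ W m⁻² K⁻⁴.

For two large parallel gray plates, q = σ(T₁⁴ − T₂⁴) / (1/ε₁ + 1/ε₂ − 1).
1/ε₁ + 1/ε₂ − 1 = 1/0.69 + 1/0.14 − 1 = 7.592.
T₁⁴ − T₂⁴ = 6.83×10^11 − 3.15×10^9 = 6.80×10^11 K⁴.
q = 5.67×10⁻⁸ × 6.80×10^11 / 7.592 = 5080 W/m².

q ≈ 5080 W/m²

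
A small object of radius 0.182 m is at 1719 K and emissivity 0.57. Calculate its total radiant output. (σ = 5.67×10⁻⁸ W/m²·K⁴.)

P ≈ 1.17×10^5 W

A = 4πr² = 4π × (0.182)² = 0.416 m².
P = εσAT⁴ = 0.57 × 5.67×10⁻⁸ × 0.416 × (1719)⁴ = 0.57 × 5.67×10⁻⁸ × 0.416 × 8.73×10^12.
P = 1.17×10^5 W.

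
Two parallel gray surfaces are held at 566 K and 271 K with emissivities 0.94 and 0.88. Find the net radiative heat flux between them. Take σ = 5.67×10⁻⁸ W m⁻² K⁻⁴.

For two large parallel gray plates, q = σ(T₁⁴ − T₂⁴) / (1/ε₁ + 1/ε₂ − 1).
1/ε₁ + 1/ε₂ − 1 = 1/0.94 + 1/0.88 − 1 = 1.200.
T₁⁴ − T₂⁴ = 1.03×10^11 − 5.39×10^9 = 9.72×10^10 K⁴.
q = 5.67×10⁻⁸ × 9.72×10^10 / 1.200 = 4590 W/m².

q ≈ 4590 W/m²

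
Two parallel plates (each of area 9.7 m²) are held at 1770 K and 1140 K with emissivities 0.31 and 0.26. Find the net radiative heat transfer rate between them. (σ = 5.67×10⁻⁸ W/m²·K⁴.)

Q ≈ 7.36×10^5 W

For two large parallel gray plates, q = σ(T₁⁴ − T₂⁴) / (1/ε₁ + 1/ε₂ − 1).
1/ε₁ + 1/ε₂ − 1 = 1/0.31 + 1/0.26 − 1 = 6.072.
T₁⁴ − T₂⁴ = 9.82×10^12 − 1.69×10^12 = 8.13×10^12 K⁴.
q = 5.67×10⁻⁸ × 8.13×10^12 / 6.072 = 75900 W/m².
Q = q·A = 75900 × 9.7 = 7.36×10^5 W.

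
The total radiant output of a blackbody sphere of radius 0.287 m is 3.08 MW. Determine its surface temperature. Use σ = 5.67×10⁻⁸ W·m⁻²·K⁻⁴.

T ≈ 2690 K

A = 4πr² = 4π × (0.287)² = 1.04 m².
From P = σAT⁴, T = (P / σA)^(1/4) = (3.08×10^6 / (5.67×10⁻⁸ × 1.04))^(1/4).
T = (5.25×10^13)^(1/4) = 2690 K.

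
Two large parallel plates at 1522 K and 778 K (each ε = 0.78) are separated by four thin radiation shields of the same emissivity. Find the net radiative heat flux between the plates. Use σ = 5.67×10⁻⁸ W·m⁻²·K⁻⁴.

Each of the 5 gaps contributes resistance (2/ε − 1) = 2/0.78 − 1 = 1.564; total = 7.821.
q = σ(T₁⁴ − T₂⁴) / 7.821 = 5.67×10⁻⁸ × 5.00×10^12 / 7.821 = 36200 W/m².

q ≈ 36200 W/m²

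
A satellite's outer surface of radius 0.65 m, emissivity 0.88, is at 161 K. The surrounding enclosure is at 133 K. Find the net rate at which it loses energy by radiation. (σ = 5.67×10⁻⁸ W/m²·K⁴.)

A = 4πr² = 4π × (0.65)² = 5.31 m².
Q = εσA(T⁴ − T_s⁴). T⁴ − T_s⁴ = (161)⁴ − (133)⁴ = 6.72×10^8 − 3.13×10^8 = 3.59×10^8 K⁴.
Q = 0.88 × 5.67×10⁻⁸ × 5.31 × 3.59×10^8 = 95.1 W.

Q ≈ 95.1 W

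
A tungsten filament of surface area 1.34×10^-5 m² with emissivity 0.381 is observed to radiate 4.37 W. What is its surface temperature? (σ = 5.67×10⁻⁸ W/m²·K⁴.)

From P = εσAT⁴, T = (P / εσA)^(1/4) = (4.37 / (0.381 × 5.67×10⁻⁸ × 1.34×10^-5))^(1/4).
T = (1.51×10^13)^(1/4) = 1970 K.

T ≈ 1970 K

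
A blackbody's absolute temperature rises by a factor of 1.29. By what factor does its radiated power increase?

factor ≈ 2.77

P ∝ T⁴, so the power scales as (1.29)⁴ = 2.77.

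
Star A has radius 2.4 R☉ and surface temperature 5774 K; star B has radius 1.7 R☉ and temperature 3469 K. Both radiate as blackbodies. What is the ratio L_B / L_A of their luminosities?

L_B/L_A ≈ 0.0654

L = 4πR²σT⁴ ∝ R²T⁴, so L_B/L_A = (1.7/2.4)² × (3469/5774)⁴ = 0.502 × 0.130 = 0.0654.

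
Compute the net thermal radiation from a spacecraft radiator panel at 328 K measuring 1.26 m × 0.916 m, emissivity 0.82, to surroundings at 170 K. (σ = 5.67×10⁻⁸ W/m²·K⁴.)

Q ≈ 576 W

A = 1.26 × 0.916 = 1.15 m².
Q = εσA(T⁴ − T_s⁴). T⁴ − T_s⁴ = (328)⁴ − (170)⁴ = 1.16×10^10 − 8.35×10^8 = 1.07×10^10 K⁴.
Q = 0.82 × 5.67×10⁻⁸ × 1.15 × 1.07×10^10 = 576 W.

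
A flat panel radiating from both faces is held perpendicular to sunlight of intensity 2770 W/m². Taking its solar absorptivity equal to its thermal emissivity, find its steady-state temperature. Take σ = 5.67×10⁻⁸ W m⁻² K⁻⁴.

T ≈ 395 K

Absorbed flux αS = emitted flux 2εσT⁴ per unit area; with α = ε this gives T = (S/2σ)^(1/4).
T = (2770 / (2 × 5.67×10⁻⁸))^(1/4) = (2.44×10^10)^(1/4).
T = 395 K.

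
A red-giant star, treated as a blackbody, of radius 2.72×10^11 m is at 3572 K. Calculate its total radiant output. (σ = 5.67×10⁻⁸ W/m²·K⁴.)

A = 4πr² = 4π × (2.72×10^11)² = 9.30×10^23 m².
P = σAT⁴ = 5.67×10⁻⁸ × 9.30×10^23 × (3572)⁴ = 5.67×10⁻⁸ × 9.30×10^23 × 1.63×10^14.
P = 8.58×10^30 W.

P ≈ 8.58×10^30 W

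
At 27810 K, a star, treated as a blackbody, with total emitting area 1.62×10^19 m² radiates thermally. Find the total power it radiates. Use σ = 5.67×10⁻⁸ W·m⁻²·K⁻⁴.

P ≈ 5.49×10^29 W

P = σAT⁴ = 5.67×10⁻⁸ × 1.62×10^19 × (27810)⁴ = 5.67×10⁻⁸ × 1.62×10^19 × 5.98×10^17.
P = 5.49×10^29 W.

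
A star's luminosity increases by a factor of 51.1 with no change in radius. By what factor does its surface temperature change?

factor ≈ 2.67

P ∝ T⁴ ⇒ T ∝ P^(1/4), so T scales by (51.1)^(1/4) = 2.67.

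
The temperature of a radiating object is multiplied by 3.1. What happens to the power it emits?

P ∝ T⁴, so the power scales as (3.1)⁴ = 92.4.

factor ≈ 92.4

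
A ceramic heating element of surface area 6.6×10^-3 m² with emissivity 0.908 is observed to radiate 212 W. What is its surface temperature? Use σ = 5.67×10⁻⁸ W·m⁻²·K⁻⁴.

From P = εσAT⁴, T = (P / εσA)^(1/4) = (212 / (0.908 × 5.67×10⁻⁸ × 6.60×10^-3))^(1/4).
T = (6.24×10^11)^(1/4) = 889 K.

T ≈ 889 K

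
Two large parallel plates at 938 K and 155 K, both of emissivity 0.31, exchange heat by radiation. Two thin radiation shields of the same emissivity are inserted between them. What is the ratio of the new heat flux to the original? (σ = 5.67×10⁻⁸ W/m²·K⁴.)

ratio ≈ 0.333

With N identical shields there are N+1 = 3 gaps in series, each with the same radiative resistance, so the flux falls to 1/(N+1) of its unshielded value.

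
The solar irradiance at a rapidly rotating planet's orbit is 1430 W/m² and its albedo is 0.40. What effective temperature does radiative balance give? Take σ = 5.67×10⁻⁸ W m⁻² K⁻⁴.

T ≈ 248 K

Power absorbed = (1−a)S·πR²; power emitted = 4πR²σT⁴. Equating and cancelling πR²:
T = ((1−a)S / 4σ)^(1/4) = (858 / (4 × 5.67×10⁻⁸))^(1/4) = (3.78×10^9)^(1/4).
T = 248 K.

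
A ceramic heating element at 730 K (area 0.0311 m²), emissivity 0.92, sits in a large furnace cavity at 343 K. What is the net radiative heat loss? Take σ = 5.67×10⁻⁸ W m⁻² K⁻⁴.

Q = εσA(T⁴ − T_s⁴). T⁴ − T_s⁴ = (730)⁴ − (343)⁴ = 2.84×10^11 − 1.38×10^10 = 2.70×10^11 K⁴.
Q = 0.92 × 5.67×10⁻⁸ × 0.0311 × 2.70×10^11 = 438 W.

Q ≈ 438 W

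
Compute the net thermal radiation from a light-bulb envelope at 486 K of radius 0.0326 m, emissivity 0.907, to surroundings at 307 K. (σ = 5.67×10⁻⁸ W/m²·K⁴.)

A = 4πr² = 4π × (0.0326)² = 0.0134 m².
Q = εσA(T⁴ − T_s⁴). T⁴ − T_s⁴ = (486)⁴ − (307)⁴ = 5.58×10^10 − 8.88×10^9 = 4.69×10^10 K⁴.
Q = 0.907 × 5.67×10⁻⁸ × 0.0134 × 4.69×10^10 = 32.2 W.

Q ≈ 32.2 W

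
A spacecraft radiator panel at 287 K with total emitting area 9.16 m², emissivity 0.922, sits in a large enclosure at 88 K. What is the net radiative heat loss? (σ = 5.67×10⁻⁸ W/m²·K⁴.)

Q = εσA(T⁴ − T_s⁴). T⁴ − T_s⁴ = (287)⁴ − (88)⁴ = 6.78×10^9 − 6.00×10^7 = 6.72×10^9 K⁴.
Q = 0.922 × 5.67×10⁻⁸ × 9.16 × 6.72×10^9 = 3220 W.

Q ≈ 3220 W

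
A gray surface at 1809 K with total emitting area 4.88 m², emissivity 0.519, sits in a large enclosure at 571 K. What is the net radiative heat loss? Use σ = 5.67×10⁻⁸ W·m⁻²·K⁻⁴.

Q = εσA(T⁴ − T_s⁴). T⁴ − T_s⁴ = (1809)⁴ − (571)⁴ = 1.07×10^13 − 1.06×10^11 = 1.06×10^13 K⁴.
Q = 0.519 × 5.67×10⁻⁸ × 4.88 × 1.06×10^13 = 1.52×10^6 W.

Q ≈ 1.52×10^6 W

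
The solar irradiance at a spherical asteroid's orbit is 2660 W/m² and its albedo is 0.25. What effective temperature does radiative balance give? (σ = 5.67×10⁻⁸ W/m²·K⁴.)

T ≈ 306 K

Power absorbed = (1−a)S·πR²; power emitted = 4πR²σT⁴. Equating and cancelling πR²:
T = ((1−a)S / 4σ)^(1/4) = (2000 / (4 × 5.67×10⁻⁸))^(1/4) = (8.80×10^9)^(1/4).
T = 306 K.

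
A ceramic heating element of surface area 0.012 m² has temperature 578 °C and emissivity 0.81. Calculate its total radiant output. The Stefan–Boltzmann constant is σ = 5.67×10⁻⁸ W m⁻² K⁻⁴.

578 °C = 851 K.
Stefan–Boltzmann: P = εσAT⁴ = 0.81 × 5.67×10⁻⁸ × 0.0120 × (851)⁴ = 0.81 × 5.67×10⁻⁸ × 0.0120 × 5.24×10^11.
P = 289 W.

P ≈ 289 W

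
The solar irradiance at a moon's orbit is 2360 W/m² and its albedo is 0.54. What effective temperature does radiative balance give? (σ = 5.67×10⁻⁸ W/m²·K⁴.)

T ≈ 263 K

Power absorbed = (1−a)S·πR²; power emitted = 4πR²σT⁴. Equating and cancelling πR²:
T = ((1−a)S / 4σ)^(1/4) = (1090 / (4 × 5.67×10⁻⁸))^(1/4) = (4.79×10^9)^(1/4).
T = 263 K.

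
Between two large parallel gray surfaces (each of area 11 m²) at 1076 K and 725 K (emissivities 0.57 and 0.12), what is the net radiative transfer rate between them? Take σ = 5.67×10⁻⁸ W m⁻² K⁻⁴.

Q ≈ 73000 W

For two large parallel gray plates, q = σ(T₁⁴ − T₂⁴) / (1/ε₁ + 1/ε₂ − 1).
1/ε₁ + 1/ε₂ − 1 = 1/0.57 + 1/0.12 − 1 = 9.088.
T₁⁴ − T₂⁴ = 1.34×10^12 − 2.76×10^11 = 1.06×10^12 K⁴.
q = 5.67×10⁻⁸ × 1.06×10^12 / 9.088 = 6640 W/m².
Q = q·A = 6640 × 11 = 73000 W.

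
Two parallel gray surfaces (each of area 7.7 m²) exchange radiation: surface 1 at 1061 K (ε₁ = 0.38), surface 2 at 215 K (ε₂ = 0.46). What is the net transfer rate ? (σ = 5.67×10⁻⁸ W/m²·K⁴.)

Q ≈ 1.45×10^5 W

For two large parallel gray plates, q = σ(T₁⁴ − T₂⁴) / (1/ε₁ + 1/ε₂ − 1).
1/ε₁ + 1/ε₂ − 1 = 1/0.38 + 1/0.46 − 1 = 3.805.
T₁⁴ − T₂⁴ = 1.27×10^12 − 2.14×10^9 = 1.27×10^12 K⁴.
q = 5.67×10⁻⁸ × 1.27×10^12 / 3.805 = 18800 W/m².
Q = q·A = 18800 × 7.7 = 1.45×10^5 W.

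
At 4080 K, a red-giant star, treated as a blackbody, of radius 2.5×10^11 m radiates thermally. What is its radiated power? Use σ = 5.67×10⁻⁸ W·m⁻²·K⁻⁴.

A = 4πr² = 4π × (2.5×10^11)² = 7.85×10^23 m².
P = σAT⁴ = 5.67×10⁻⁸ × 7.85×10^23 × (4080)⁴ = 5.67×10⁻⁸ × 7.85×10^23 × 2.77×10^14.
P = 1.23×10^31 W.

P ≈ 1.23×10^31 W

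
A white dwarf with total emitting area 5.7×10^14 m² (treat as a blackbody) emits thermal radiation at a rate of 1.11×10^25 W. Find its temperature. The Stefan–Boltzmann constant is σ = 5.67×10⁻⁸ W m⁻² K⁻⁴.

From P = σAT⁴, T = (P / σA)^(1/4) = (1.11×10^25 / (5.67×10⁻⁸ × 5.70×10^14))^(1/4).
T = (3.43×10^17)^(1/4) = 24200 K.

T ≈ 24200 K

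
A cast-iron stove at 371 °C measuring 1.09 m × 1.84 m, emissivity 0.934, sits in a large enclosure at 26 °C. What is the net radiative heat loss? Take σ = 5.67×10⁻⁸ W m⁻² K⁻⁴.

A = 1.09 × 1.84 = 2.01 m².
Convert: 371 °C = 644 K; 26 °C = 299 K.
Q = εσA(T⁴ − T_s⁴). T⁴ − T_s⁴ = (644)⁴ − (299)⁴ = 1.72×10^11 − 7.99×10^9 = 1.64×10^11 K⁴.
Q = 0.934 × 5.67×10⁻⁸ × 2.01 × 1.64×10^11 = 17400 W.

Q ≈ 17400 W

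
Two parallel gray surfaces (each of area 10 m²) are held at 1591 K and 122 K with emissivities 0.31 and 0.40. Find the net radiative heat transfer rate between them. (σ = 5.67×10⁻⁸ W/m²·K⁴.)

For two large parallel gray plates, q = σ(T₁⁴ − T₂⁴) / (1/ε₁ + 1/ε₂ − 1).
1/ε₁ + 1/ε₂ − 1 = 1/0.31 + 1/0.40 − 1 = 4.726.
T₁⁴ − T₂⁴ = 6.41×10^12 − 2.22×10^8 = 6.41×10^12 K⁴.
q = 5.67×10⁻⁸ × 6.41×10^12 / 4.726 = 76900 W/m².
Q = q·A = 76900 × 10 = 7.69×10^5 W.

Q ≈ 7.69×10^5 W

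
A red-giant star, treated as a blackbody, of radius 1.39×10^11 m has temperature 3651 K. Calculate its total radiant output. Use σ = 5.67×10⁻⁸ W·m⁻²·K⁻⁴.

A = 4πr² = 4π × (1.39×10^11)² = 2.43×10^23 m².
P = σAT⁴ = 5.67×10⁻⁸ × 2.43×10^23 × (3651)⁴ = 5.67×10⁻⁸ × 2.43×10^23 × 1.78×10^14.
P = 2.45×10^30 W.

P ≈ 2.45×10^30 W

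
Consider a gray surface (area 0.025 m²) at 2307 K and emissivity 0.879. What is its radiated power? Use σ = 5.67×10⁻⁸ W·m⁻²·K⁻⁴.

Stefan–Boltzmann: P = εσAT⁴ = 0.879 × 5.67×10⁻⁸ × 0.0250 × (2307)⁴ = 0.879 × 5.67×10⁻⁸ × 0.0250 × 2.83×10^13.
P = 35300 W.

P ≈ 35300 W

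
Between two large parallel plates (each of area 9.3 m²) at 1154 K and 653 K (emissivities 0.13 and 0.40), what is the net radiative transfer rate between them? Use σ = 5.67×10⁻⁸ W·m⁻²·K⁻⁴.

For two large parallel gray plates, q = σ(T₁⁴ − T₂⁴) / (1/ε₁ + 1/ε₂ − 1).
1/ε₁ + 1/ε₂ − 1 = 1/0.13 + 1/0.40 − 1 = 9.192.
T₁⁴ − T₂⁴ = 1.77×10^12 − 1.82×10^11 = 1.59×10^12 K⁴.
q = 5.67×10⁻⁸ × 1.59×10^12 / 9.192 = 9820 W/m².
Q = q·A = 9820 × 9.3 = 91300 W.

Q ≈ 91300 W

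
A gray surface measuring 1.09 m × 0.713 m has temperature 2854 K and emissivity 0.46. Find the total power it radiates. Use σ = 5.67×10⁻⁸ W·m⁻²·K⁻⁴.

P ≈ 1.34×10^6 W

A = 1.09 × 0.713 = 0.777 m².
P = εσAT⁴ = 0.46 × 5.67×10⁻⁸ × 0.777 × (2854)⁴ = 0.46 × 5.67×10⁻⁸ × 0.777 × 6.63×10^13.
P = 1.34×10^6 W.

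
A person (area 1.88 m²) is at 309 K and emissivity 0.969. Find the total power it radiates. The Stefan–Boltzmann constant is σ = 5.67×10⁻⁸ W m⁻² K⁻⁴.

Stefan–Boltzmann: P = εσAT⁴ = 0.969 × 5.67×10⁻⁸ × 1.88 × (309)⁴ = 0.969 × 5.67×10⁻⁸ × 1.88 × 9.12×10^9.
P = 942 W.

P ≈ 942 W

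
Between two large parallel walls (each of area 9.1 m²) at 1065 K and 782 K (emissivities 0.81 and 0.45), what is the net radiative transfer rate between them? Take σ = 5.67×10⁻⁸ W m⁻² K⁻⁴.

Q ≈ 1.92×10^5 W

For two large parallel gray plates, q = σ(T₁⁴ − T₂⁴) / (1/ε₁ + 1/ε₂ − 1).
1/ε₁ + 1/ε₂ − 1 = 1/0.81 + 1/0.45 − 1 = 2.457.
T₁⁴ − T₂⁴ = 1.29×10^12 − 3.74×10^11 = 9.13×10^11 K⁴.
q = 5.67×10⁻⁸ × 9.13×10^11 / 2.457 = 21100 W/m².
Q = q·A = 21100 × 9.1 = 1.92×10^5 W.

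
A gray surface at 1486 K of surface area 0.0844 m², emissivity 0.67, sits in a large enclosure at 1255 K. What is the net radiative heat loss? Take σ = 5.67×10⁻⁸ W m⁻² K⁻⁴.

Q = εσA(T⁴ − T_s⁴). T⁴ − T_s⁴ = (1486)⁴ − (1255)⁴ = 4.88×10^12 − 2.48×10^12 = 2.40×10^12 K⁴.
Q = 0.67 × 5.67×10⁻⁸ × 0.0844 × 2.40×10^12 = 7680 W.

Q ≈ 7680 W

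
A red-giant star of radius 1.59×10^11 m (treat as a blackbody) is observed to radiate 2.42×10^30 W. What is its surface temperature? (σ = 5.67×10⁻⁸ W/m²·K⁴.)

T ≈ 3400 K

A = 4πr² = 4π × (1.59×10^11)² = 3.18×10^23 m².
From P = σAT⁴, T = (P / σA)^(1/4) = (2.42×10^30 / (5.67×10⁻⁸ × 3.18×10^23))^(1/4).
T = (1.34×10^14)^(1/4) = 3400 K.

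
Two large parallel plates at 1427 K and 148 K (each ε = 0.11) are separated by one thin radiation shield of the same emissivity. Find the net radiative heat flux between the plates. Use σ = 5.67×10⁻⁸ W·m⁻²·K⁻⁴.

q ≈ 6840 W/m²

Each of the 2 gaps contributes resistance (2/ε − 1) = 2/0.11 − 1 = 17.18; total = 34.36.
q = σ(T₁⁴ − T₂⁴) / 34.36 = 5.67×10⁻⁸ × 4.15×10^12 / 34.36 = 6840 W/m².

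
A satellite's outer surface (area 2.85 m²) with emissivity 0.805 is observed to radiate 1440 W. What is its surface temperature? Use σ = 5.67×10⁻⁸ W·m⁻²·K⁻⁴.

T ≈ 324 K

From P = εσAT⁴, T = (P / εσA)^(1/4) = (1440 / (0.805 × 5.67×10⁻⁸ × 2.85))^(1/4).
T = (1.11×10^10)^(1/4) = 324 K.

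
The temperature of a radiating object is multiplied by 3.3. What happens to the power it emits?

P ∝ T⁴, so the power scales as (3.3)⁴ = 119.

factor ≈ 119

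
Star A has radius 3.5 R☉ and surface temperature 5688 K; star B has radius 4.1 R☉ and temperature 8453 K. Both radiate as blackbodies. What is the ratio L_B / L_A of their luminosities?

L = 4πR²σT⁴ ∝ R²T⁴, so L_B/L_A = (4.1/3.5)² × (8453/5688)⁴ = 1.37 × 4.88 = 6.69.

L_B/L_A ≈ 6.69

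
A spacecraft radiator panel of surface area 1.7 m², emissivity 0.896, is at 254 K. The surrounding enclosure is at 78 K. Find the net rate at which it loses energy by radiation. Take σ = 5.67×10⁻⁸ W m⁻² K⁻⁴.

Q = εσA(T⁴ − T_s⁴). T⁴ − T_s⁴ = (254)⁴ − (78)⁴ = 4.16×10^9 − 3.70×10^7 = 4.13×10^9 K⁴.
Q = 0.896 × 5.67×10⁻⁸ × 1.70 × 4.13×10^9 = 356 W.

Q ≈ 356 W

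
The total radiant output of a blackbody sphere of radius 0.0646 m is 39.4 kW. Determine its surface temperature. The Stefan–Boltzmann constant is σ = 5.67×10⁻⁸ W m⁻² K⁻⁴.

A = 4πr² = 4π × (0.0646)² = 0.0524 m².
From P = σAT⁴, T = (P / σA)^(1/4) = (39400 / (5.67×10⁻⁸ × 0.0524))^(1/4).
T = (1.33×10^13)^(1/4) = 1910 K.

T ≈ 1910 K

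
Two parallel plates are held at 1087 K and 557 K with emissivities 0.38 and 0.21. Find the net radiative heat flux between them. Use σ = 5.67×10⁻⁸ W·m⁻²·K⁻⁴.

For two large parallel gray plates, q = σ(T₁⁴ − T₂⁴) / (1/ε₁ + 1/ε₂ − 1).
1/ε₁ + 1/ε₂ − 1 = 1/0.38 + 1/0.21 − 1 = 6.393.
T₁⁴ − T₂⁴ = 1.40×10^12 − 9.63×10^10 = 1.30×10^12 K⁴.
q = 5.67×10⁻⁸ × 1.30×10^12 / 6.393 = 11500 W/m².

q ≈ 11500 W/m²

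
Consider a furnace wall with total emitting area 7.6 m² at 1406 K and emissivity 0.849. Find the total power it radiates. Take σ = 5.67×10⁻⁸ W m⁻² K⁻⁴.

P ≈ 1.43×10^6 W

P = εσAT⁴ = 0.849 × 5.67×10⁻⁸ × 7.60 × (1406)⁴ = 0.849 × 5.67×10⁻⁸ × 7.60 × 3.91×10^12.
P = 1.43×10^6 W.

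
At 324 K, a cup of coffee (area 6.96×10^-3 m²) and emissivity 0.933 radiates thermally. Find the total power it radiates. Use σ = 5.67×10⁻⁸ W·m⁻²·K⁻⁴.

Stefan–Boltzmann: P = εσAT⁴ = 0.933 × 5.67×10⁻⁸ × 6.96×10^-3 × (324)⁴ = 0.933 × 5.67×10⁻⁸ × 6.96×10^-3 × 1.10×10^10.
P = 4.06 W.

P ≈ 4.06 W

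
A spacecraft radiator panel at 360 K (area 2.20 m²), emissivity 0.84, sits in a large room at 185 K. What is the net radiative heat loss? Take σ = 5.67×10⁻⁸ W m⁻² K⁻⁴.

Q = εσA(T⁴ − T_s⁴). T⁴ − T_s⁴ = (360)⁴ − (185)⁴ = 1.68×10^10 − 1.17×10^9 = 1.56×10^10 K⁴.
Q = 0.84 × 5.67×10⁻⁸ × 2.20 × 1.56×10^10 = 1640 W.

Q ≈ 1640 W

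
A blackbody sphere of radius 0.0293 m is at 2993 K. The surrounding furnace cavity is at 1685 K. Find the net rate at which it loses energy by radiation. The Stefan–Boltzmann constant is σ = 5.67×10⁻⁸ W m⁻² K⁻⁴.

Q ≈ 44200 W

A = 4πr² = 4π × (0.0293)² = 0.0108 m².
Q = σA(T⁴ − T_s⁴). T⁴ − T_s⁴ = (2993)⁴ − (1685)⁴ = 8.02×10^13 − 8.06×10^12 = 7.22×10^13 K⁴.
Q = 5.67×10⁻⁸ × 0.0108 × 7.22×10^13 = 44200 W.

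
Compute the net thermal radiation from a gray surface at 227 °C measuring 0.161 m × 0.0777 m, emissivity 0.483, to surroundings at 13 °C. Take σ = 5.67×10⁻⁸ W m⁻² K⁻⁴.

A = 0.161 × 0.0777 = 0.0125 m².
Convert: 227 °C = 500 K; 13 °C = 286 K.
Q = εσA(T⁴ − T_s⁴). T⁴ − T_s⁴ = (500)⁴ − (286)⁴ = 6.25×10^10 − 6.69×10^9 = 5.58×10^10 K⁴.
Q = 0.483 × 5.67×10⁻⁸ × 0.0125 × 5.58×10^10 = 19.1 W.

Q ≈ 19.1 W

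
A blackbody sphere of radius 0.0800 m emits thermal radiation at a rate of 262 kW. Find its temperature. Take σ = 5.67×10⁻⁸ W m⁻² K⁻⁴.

A = 4πr² = 4π × (0.0800)² = 0.0804 m².
From P = σAT⁴, T = (P / σA)^(1/4) = (2.62×10^5 / (5.67×10⁻⁸ × 0.0804))^(1/4).
T = (5.75×10^13)^(1/4) = 2750 K.

T ≈ 2750 K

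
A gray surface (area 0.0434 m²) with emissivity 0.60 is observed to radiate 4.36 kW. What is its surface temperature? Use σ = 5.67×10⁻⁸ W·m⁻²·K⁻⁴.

T ≈ 1310 K

From P = εσAT⁴, T = (P / εσA)^(1/4) = (4360 / (0.60 × 5.67×10⁻⁸ × 0.0434))^(1/4).
T = (2.95×10^12)^(1/4) = 1310 K.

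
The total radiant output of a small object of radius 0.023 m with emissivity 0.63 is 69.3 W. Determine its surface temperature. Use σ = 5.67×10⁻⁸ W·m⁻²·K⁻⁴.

A = 4πr² = 4π × (0.023)² = 6.65×10^-3 m².
From P = εσAT⁴, T = (P / εσA)^(1/4) = (69.3 / (0.63 × 5.67×10⁻⁸ × 6.65×10^-3))^(1/4).
T = (2.92×10^11)^(1/4) = 735 K.

T ≈ 735 K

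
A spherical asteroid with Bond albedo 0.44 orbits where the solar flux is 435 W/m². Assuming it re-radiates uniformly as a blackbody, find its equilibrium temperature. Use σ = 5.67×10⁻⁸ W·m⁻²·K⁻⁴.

T ≈ 181 K

Power absorbed = (1−a)S·πR²; power emitted = 4πR²σT⁴. Equating and cancelling πR²:
T = ((1−a)S / 4σ)^(1/4) = (244 / (4 × 5.67×10⁻⁸))^(1/4) = (1.07×10^9)^(1/4).
T = 181 K.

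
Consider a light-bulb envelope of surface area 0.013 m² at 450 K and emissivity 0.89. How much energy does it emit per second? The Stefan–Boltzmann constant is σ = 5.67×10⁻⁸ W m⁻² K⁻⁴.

P = εσAT⁴ = 0.89 × 5.67×10⁻⁸ × 0.0130 × (450)⁴ = 0.89 × 5.67×10⁻⁸ × 0.0130 × 4.10×10^10.
P = 26.9 W.

P ≈ 26.9 W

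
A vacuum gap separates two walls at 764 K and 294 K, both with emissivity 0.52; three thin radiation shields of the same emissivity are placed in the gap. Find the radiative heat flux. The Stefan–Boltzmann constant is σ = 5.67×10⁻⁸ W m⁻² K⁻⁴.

q ≈ 1660 W/m²

Each of the 4 gaps contributes resistance (2/ε − 1) = 2/0.52 − 1 = 2.846; total = 11.38.
q = σ(T₁⁴ − T₂⁴) / 11.38 = 5.67×10⁻⁸ × 3.33×10^11 / 11.38 = 1660 W/m².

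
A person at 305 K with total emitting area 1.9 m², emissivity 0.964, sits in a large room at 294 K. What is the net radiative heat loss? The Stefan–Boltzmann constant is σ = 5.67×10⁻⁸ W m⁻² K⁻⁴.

Q ≈ 123 W

Q = εσA(T⁴ − T_s⁴). T⁴ − T_s⁴ = (305)⁴ − (294)⁴ = 8.65×10^9 − 7.47×10^9 = 1.18×10^9 K⁴.
Q = 0.964 × 5.67×10⁻⁸ × 1.90 × 1.18×10^9 = 123 W.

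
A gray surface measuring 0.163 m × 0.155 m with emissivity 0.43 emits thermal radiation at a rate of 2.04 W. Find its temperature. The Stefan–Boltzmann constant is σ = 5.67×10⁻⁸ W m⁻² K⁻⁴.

T ≈ 240 K

A = 0.163 × 0.155 = 0.0253 m².
From P = εσAT⁴, T = (P / εσA)^(1/4) = (2.04 / (0.43 × 5.67×10⁻⁸ × 0.0253))^(1/4).
T = (3.31×10^9)^(1/4) = 240 K.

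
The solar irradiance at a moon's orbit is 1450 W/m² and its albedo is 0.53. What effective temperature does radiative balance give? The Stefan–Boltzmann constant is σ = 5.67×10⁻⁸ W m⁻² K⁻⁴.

Power absorbed = (1−a)S·πR²; power emitted = 4πR²σT⁴. Equating and cancelling πR²:
T = ((1−a)S / 4σ)^(1/4) = (682 / (4 × 5.67×10⁻⁸))^(1/4) = (3.00×10^9)^(1/4).
T = 234 K.

T ≈ 234 K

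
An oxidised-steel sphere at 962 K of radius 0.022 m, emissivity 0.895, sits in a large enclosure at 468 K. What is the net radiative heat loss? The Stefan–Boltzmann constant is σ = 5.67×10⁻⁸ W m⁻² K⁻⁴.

A = 4πr² = 4π × (0.022)² = 6.08×10^-3 m².
Q = εσA(T⁴ − T_s⁴). T⁴ − T_s⁴ = (962)⁴ − (468)⁴ = 8.56×10^11 − 4.80×10^10 = 8.08×10^11 K⁴.
Q = 0.895 × 5.67×10⁻⁸ × 6.08×10^-3 × 8.08×10^11 = 250 W.

Q ≈ 250 W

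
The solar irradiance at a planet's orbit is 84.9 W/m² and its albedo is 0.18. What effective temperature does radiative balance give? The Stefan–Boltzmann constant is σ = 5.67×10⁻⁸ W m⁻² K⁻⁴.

T ≈ 132 K

Power absorbed = (1−a)S·πR²; power emitted = 4πR²σT⁴. Equating and cancelling πR²:
T = ((1−a)S / 4σ)^(1/4) = (69.6 / (4 × 5.67×10⁻⁸))^(1/4) = (3.07×10^8)^(1/4).
T = 132 K.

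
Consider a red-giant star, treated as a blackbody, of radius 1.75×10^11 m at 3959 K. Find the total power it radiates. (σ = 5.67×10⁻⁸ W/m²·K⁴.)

P ≈ 5.36×10^30 W

A = 4πr² = 4π × (1.75×10^11)² = 3.85×10^23 m².
P = σAT⁴ = 5.67×10⁻⁸ × 3.85×10^23 × (3959)⁴ = 5.67×10⁻⁸ × 3.85×10^23 × 2.46×10^14.
P = 5.36×10^30 W.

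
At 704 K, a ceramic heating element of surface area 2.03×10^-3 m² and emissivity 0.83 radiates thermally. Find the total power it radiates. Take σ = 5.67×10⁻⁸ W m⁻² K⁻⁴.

P ≈ 23.5 W

P = εσAT⁴ = 0.83 × 5.67×10⁻⁸ × 2.03×10^-3 × (704)⁴ = 0.83 × 5.67×10⁻⁸ × 2.03×10^-3 × 2.46×10^11.
P = 23.5 W.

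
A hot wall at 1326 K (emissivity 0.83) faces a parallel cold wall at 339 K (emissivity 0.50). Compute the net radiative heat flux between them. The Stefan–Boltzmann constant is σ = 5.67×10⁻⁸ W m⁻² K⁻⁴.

For two large parallel gray plates, q = σ(T₁⁴ − T₂⁴) / (1/ε₁ + 1/ε₂ − 1).
1/ε₁ + 1/ε₂ − 1 = 1/0.83 + 1/0.50 − 1 = 2.205.
T₁⁴ − T₂⁴ = 3.09×10^12 − 1.32×10^10 = 3.08×10^12 K⁴.
q = 5.67×10⁻⁸ × 3.08×10^12 / 2.205 = 79200 W/m².

q ≈ 79200 W/m²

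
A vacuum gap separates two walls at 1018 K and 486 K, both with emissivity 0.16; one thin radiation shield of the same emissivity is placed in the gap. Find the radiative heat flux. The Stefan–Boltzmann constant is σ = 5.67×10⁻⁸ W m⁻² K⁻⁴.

Each of the 2 gaps contributes resistance (2/ε − 1) = 2/0.16 − 1 = 11.50; total = 23.00.
q = σ(T₁⁴ − T₂⁴) / 23.00 = 5.67×10⁻⁸ × 1.02×10^12 / 23.00 = 2510 W/m².

q ≈ 2510 W/m²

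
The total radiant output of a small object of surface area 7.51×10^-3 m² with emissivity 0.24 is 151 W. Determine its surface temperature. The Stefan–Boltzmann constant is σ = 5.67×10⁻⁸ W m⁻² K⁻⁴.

T ≈ 1100 K

From P = εσAT⁴, T = (P / εσA)^(1/4) = (151 / (0.24 × 5.67×10⁻⁸ × 7.51×10^-3))^(1/4).
T = (1.48×10^12)^(1/4) = 1100 K.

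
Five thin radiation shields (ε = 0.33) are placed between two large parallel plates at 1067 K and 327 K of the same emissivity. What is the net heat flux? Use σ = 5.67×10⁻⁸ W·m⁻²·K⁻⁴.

Each of the 6 gaps contributes resistance (2/ε − 1) = 2/0.33 − 1 = 5.061; total = 30.36.
q = σ(T₁⁴ − T₂⁴) / 30.36 = 5.67×10⁻⁸ × 1.28×10^12 / 30.36 = 2400 W/m².

q ≈ 2400 W/m²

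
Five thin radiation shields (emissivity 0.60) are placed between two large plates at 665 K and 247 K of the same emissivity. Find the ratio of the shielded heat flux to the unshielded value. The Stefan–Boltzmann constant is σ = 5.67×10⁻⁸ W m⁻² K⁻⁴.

With N identical shields there are N+1 = 6 gaps in series, each with the same radiative resistance, so the flux falls to 1/(N+1) of its unshielded value.

ratio ≈ 0.167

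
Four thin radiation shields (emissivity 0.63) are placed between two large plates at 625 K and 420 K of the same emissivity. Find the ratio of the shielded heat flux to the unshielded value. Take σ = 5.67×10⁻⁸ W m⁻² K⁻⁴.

With N identical shields there are N+1 = 5 gaps in series, each with the same radiative resistance, so the flux falls to 1/(N+1) of its unshielded value.

ratio ≈ 0.200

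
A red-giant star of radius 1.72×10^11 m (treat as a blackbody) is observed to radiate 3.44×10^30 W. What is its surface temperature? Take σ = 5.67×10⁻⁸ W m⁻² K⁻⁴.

T ≈ 3570 K

A = 4πr² = 4π × (1.72×10^11)² = 3.72×10^23 m².
From P = σAT⁴, T = (P / σA)^(1/4) = (3.44×10^30 / (5.67×10⁻⁸ × 3.72×10^23))^(1/4).
T = (1.63×10^14)^(1/4) = 3570 K.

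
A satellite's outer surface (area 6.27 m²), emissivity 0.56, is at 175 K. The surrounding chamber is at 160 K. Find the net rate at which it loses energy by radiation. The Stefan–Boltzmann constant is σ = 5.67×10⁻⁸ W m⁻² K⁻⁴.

Q ≈ 56.2 W

Q = εσA(T⁴ − T_s⁴). T⁴ − T_s⁴ = (175)⁴ − (160)⁴ = 9.38×10^8 − 6.55×10^8 = 2.83×10^8 K⁴.
Q = 0.56 × 5.67×10⁻⁸ × 6.27 × 2.83×10^8 = 56.2 W.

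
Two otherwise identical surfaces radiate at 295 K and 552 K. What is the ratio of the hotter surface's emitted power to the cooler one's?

P ∝ T⁴, so the ratio is (552/295)⁴ = (1.871)⁴ = 12.3.

ratio ≈ 12.3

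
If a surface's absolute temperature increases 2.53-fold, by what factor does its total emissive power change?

P ∝ T⁴, so the power scales as (2.53)⁴ = 41.0.

factor ≈ 41.0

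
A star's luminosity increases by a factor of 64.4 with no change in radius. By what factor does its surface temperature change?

P ∝ T⁴ ⇒ T ∝ P^(1/4), so T scales by (64.4)^(1/4) = 2.83.

factor ≈ 2.83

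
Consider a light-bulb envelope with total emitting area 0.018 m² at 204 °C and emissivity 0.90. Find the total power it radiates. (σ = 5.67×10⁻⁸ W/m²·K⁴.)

204 °C = 477 K.
P = εσAT⁴ = 0.90 × 5.67×10⁻⁸ × 0.0180 × (477)⁴ = 0.90 × 5.67×10⁻⁸ × 0.0180 × 5.18×10^10.
P = 47.6 W.

P ≈ 47.6 W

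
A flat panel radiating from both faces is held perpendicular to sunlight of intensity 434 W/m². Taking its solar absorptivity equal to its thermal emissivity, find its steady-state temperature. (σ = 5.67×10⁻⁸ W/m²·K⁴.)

Absorbed flux αS = emitted flux 2εσT⁴ per unit area; with α = ε this gives T = (S/2σ)^(1/4).
T = (434 / (2 × 5.67×10⁻⁸))^(1/4) = (3.83×10^9)^(1/4).
T = 249 K.

T ≈ 249 K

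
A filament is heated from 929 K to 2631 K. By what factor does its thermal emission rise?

ratio ≈ 64.3

P ∝ T⁴, so the ratio is (2631/929)⁴ = (2.832)⁴ = 64.3.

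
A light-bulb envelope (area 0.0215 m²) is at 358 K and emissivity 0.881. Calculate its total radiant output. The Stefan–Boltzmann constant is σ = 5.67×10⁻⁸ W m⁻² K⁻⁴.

P = εσAT⁴ = 0.881 × 5.67×10⁻⁸ × 0.0215 × (358)⁴ = 0.881 × 5.67×10⁻⁸ × 0.0215 × 1.64×10^10.
P = 17.6 W.

P ≈ 17.6 W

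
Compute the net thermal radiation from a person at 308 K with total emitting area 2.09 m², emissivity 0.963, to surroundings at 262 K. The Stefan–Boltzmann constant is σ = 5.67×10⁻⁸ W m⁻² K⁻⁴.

Q ≈ 489 W

Q = εσA(T⁴ − T_s⁴). T⁴ − T_s⁴ = (308)⁴ − (262)⁴ = 9.00×10^9 − 4.71×10^9 = 4.29×10^9 K⁴.
Q = 0.963 × 5.67×10⁻⁸ × 2.09 × 4.29×10^9 = 489 W.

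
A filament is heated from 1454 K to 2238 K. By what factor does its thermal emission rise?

P ∝ T⁴, so the ratio is (2238/1454)⁴ = (1.539)⁴ = 5.61.

ratio ≈ 5.61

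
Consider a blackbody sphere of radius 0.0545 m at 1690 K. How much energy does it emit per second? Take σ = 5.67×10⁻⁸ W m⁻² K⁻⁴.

A = 4πr² = 4π × (0.0545)² = 0.0373 m².
P = σAT⁴ = 5.67×10⁻⁸ × 0.0373 × (1690)⁴ = 5.67×10⁻⁸ × 0.0373 × 8.16×10^12.
P = 17300 W.

P ≈ 17300 W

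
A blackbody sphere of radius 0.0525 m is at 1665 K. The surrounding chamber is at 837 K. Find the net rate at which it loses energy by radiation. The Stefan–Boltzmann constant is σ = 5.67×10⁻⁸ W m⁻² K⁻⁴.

Q ≈ 14100 W

A = 4πr² = 4π × (0.0525)² = 0.0346 m².
Q = σA(T⁴ − T_s⁴). T⁴ − T_s⁴ = (1665)⁴ − (837)⁴ = 7.69×10^12 − 4.91×10^11 = 7.19×10^12 K⁴.
Q = 5.67×10⁻⁸ × 0.0346 × 7.19×10^12 = 14100 W.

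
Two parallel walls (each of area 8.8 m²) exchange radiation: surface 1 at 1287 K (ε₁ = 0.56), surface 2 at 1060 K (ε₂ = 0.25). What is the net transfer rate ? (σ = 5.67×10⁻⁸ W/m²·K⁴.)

For two large parallel gray plates, q = σ(T₁⁴ − T₂⁴) / (1/ε₁ + 1/ε₂ − 1).
1/ε₁ + 1/ε₂ − 1 = 1/0.56 + 1/0.25 − 1 = 4.786.
T₁⁴ − T₂⁴ = 2.74×10^12 − 1.26×10^12 = 1.48×10^12 K⁴.
q = 5.67×10⁻⁸ × 1.48×10^12 / 4.786 = 17500 W/m².
Q = q·A = 17500 × 8.8 = 1.54×10^5 W.

Q ≈ 1.54×10^5 W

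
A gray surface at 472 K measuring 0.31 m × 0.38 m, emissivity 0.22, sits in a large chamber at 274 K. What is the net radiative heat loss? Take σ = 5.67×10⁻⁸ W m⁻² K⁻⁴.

A = 0.31 × 0.38 = 0.118 m².
Q = εσA(T⁴ − T_s⁴). T⁴ − T_s⁴ = (472)⁴ − (274)⁴ = 4.96×10^10 − 5.64×10^9 = 4.40×10^10 K⁴.
Q = 0.22 × 5.67×10⁻⁸ × 0.118 × 4.40×10^10 = 64.6 W.

Q ≈ 64.6 W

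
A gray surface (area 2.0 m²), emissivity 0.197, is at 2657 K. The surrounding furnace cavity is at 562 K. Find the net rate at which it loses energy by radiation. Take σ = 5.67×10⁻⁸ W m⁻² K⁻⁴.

Q = εσA(T⁴ − T_s⁴). T⁴ − T_s⁴ = (2657)⁴ − (562)⁴ = 4.98×10^13 − 9.98×10^10 = 4.97×10^13 K⁴.
Q = 0.197 × 5.67×10⁻⁸ × 2.00 × 4.97×10^13 = 1.11×10^6 W.

Q ≈ 1.11×10^6 W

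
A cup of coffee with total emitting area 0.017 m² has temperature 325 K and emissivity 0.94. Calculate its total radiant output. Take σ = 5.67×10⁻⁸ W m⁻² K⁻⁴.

P ≈ 10.1 W

P = εσAT⁴ = 0.94 × 5.67×10⁻⁸ × 0.0170 × (325)⁴ = 0.94 × 5.67×10⁻⁸ × 0.0170 × 1.12×10^10.
P = 10.1 W.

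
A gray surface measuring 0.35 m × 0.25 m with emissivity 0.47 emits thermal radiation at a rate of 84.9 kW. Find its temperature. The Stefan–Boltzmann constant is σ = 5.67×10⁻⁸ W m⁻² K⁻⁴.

T ≈ 2460 K

A = 0.35 × 0.25 = 0.0875 m².
From P = εσAT⁴, T = (P / εσA)^(1/4) = (84900 / (0.47 × 5.67×10⁻⁸ × 0.0875))^(1/4).
T = (3.64×10^13)^(1/4) = 2460 K.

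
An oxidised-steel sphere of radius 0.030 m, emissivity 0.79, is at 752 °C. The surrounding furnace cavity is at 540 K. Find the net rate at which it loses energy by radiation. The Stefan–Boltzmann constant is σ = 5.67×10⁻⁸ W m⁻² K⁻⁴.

Q ≈ 516 W

A = 4πr² = 4π × (0.030)² = 0.0113 m².
Convert: 752 °C = 1025 K.
Q = εσA(T⁴ − T_s⁴). T⁴ − T_s⁴ = (1025)⁴ − (540)⁴ = 1.10×10^12 − 8.50×10^10 = 1.02×10^12 K⁴.
Q = 0.79 × 5.67×10⁻⁸ × 0.0113 × 1.02×10^12 = 516 W.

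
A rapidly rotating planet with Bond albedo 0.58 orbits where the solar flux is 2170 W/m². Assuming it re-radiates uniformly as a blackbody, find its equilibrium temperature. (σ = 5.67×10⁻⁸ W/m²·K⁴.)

T ≈ 252 K

Power absorbed = (1−a)S·πR²; power emitted = 4πR²σT⁴. Equating and cancelling πR²:
T = ((1−a)S / 4σ)^(1/4) = (911 / (4 × 5.67×10⁻⁸))^(1/4) = (4.02×10^9)^(1/4).
T = 252 K.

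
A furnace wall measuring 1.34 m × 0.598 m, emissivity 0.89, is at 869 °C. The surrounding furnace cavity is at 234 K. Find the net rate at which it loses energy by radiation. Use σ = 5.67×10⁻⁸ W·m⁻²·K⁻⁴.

Q ≈ 68700 W

A = 1.34 × 0.598 = 0.801 m².
Convert: 869 °C = 1142 K.
Q = εσA(T⁴ − T_s⁴). T⁴ − T_s⁴ = (1142)⁴ − (234)⁴ = 1.70×10^12 − 3.00×10^9 = 1.70×10^12 K⁴.
Q = 0.89 × 5.67×10⁻⁸ × 0.801 × 1.70×10^12 = 68700 W.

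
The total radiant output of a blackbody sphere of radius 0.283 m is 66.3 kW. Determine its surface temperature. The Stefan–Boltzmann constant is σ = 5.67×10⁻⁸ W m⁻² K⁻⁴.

A = 4πr² = 4π × (0.283)² = 1.01 m².
From P = σAT⁴, T = (P / σA)^(1/4) = (66300 / (5.67×10⁻⁸ × 1.01))^(1/4).
T = (1.16×10^12)^(1/4) = 1040 K.

T ≈ 1040 K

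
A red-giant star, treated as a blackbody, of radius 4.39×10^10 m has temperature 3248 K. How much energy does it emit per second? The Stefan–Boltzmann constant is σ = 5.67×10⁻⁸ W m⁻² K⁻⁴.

A = 4πr² = 4π × (4.39×10^10)² = 2.42×10^22 m².
P = σAT⁴ = 5.67×10⁻⁸ × 2.42×10^22 × (3248)⁴ = 5.67×10⁻⁸ × 2.42×10^22 × 1.11×10^14.
P = 1.53×10^29 W.

P ≈ 1.53×10^29 W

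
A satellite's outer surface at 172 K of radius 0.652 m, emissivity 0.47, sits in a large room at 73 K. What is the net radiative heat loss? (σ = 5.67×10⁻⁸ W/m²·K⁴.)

A = 4πr² = 4π × (0.652)² = 5.34 m².
Q = εσA(T⁴ − T_s⁴). T⁴ − T_s⁴ = (172)⁴ − (73)⁴ = 8.75×10^8 − 2.84×10^7 = 8.47×10^8 K⁴.
Q = 0.47 × 5.67×10⁻⁸ × 5.34 × 8.47×10^8 = 121 W.

Q ≈ 121 W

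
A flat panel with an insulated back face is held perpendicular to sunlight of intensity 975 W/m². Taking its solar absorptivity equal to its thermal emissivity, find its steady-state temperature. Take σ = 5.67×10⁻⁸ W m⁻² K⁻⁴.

T ≈ 362 K

Absorbed flux αS = emitted flux εσT⁴ (one radiating face); with α = ε, T = (S/σ)^(1/4).
T = (975 / 5.67×10⁻⁸)^(1/4) = (1.72×10^10)^(1/4).
T = 362 K.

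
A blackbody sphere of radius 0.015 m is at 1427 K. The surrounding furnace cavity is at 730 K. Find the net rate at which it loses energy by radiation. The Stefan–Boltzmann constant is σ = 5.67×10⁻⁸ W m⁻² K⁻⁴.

Q ≈ 619 W

A = 4πr² = 4π × (0.015)² = 2.83×10^-3 m².
Q = σA(T⁴ − T_s⁴). T⁴ − T_s⁴ = (1427)⁴ − (730)⁴ = 4.15×10^12 − 2.84×10^11 = 3.86×10^12 K⁴.
Q = 5.67×10⁻⁸ × 2.83×10^-3 × 3.86×10^12 = 619 W.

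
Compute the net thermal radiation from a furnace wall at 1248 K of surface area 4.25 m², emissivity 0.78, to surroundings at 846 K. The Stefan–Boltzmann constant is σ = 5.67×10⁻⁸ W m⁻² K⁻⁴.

Q = εσA(T⁴ − T_s⁴). T⁴ − T_s⁴ = (1248)⁴ − (846)⁴ = 2.43×10^12 − 5.12×10^11 = 1.91×10^12 K⁴.
Q = 0.78 × 5.67×10⁻⁸ × 4.25 × 1.91×10^12 = 3.60×10^5 W.

Q ≈ 3.60×10^5 W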